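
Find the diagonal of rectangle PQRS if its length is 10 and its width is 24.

A rectangle's diagonal splits it into two right triangles, with the diagonal as the hypotenuse.
By the Pythagorean theorem, d^2 = 10^2 + 24^2 = 676.
Therefore d = sqrt(676) = 26.

26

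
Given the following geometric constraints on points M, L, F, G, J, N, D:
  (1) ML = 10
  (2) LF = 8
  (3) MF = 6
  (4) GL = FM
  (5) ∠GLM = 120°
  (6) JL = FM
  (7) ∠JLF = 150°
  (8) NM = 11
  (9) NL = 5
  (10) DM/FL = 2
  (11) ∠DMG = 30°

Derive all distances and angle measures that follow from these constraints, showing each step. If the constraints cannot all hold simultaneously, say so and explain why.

The constraints are consistent.

From the given relations:
  GL = FM = 6
  JL = FM = 6
  DM = 2·FL = 2·8 = 16

Step 1: From ML = 10, LG = 6, and ∠MLG = 120°, by the law of cosines:
  MG² = ML² + LG² - 2·ML·LG·cos(120°) = 100 + 36 + 60 = 196
  MG = 14

Step 2: From FL = 8, LJ = 6, and ∠FLJ = 150°, by the law of cosines:
  FJ² = FL² + LJ² - 2·FL·LJ·cos(150°) = 64 + 36 + 83.14 = 183.1
  FJ ≈ 13.53

Step 3: From MF = 6, ML = 10, FL = 8, by the inverse law of cosines:
  cos(∠FML) = (MF² + ML² - FL²) / (2·MF·ML)
  ∠FML = 53.13°

Step 4: From ML = 10, MN = 11, LN = 5, by the inverse law of cosines:
  cos(∠LMN) = (ML² + MN² - LN²) / (2·ML·MN)
  ∠LMN = 27.01°

Step 5: From LF = 8, LM = 10, FM = 6, by the inverse law of cosines:
  cos(∠FLM) = (LF² + LM² - FM²) / (2·LF·LM)
  ∠FLM = 36.87°

Step 6: From LM = 10, LN = 5, MN = 11, by the inverse law of cosines:
  cos(∠MLN) = (LM² + LN² - MN²) / (2·LM·LN)
  ∠MLN = 87.71°

Step 7: From FL = 8, FM = 6, LM = 10, by the inverse law of cosines:
  cos(∠LFM) = (FL² + FM² - LM²) / (2·FL·FM)
  ∠LFM = 90°

Step 8: From NL = 5, NM = 11, LM = 10, by the inverse law of cosines:
  cos(∠LNM) = (NL² + NM² - LM²) / (2·NL·NM)
  ∠LNM = 65.28°

Step 9: From GM = 14, MD = 16, and ∠GMD = 30°, by the law of cosines:
  GD² = GM² + MD² - 2·GM·MD·cos(30°) = 196 + 256 - 388 = 64.02
  GD ≈ 8

Step 10: From MG = 14, ML = 10, GL = 6, by the inverse law of cosines:
  cos(∠GML) = (MG² + ML² - GL²) / (2·MG·ML)
  ∠GML = 21.79°

Step 11: From FJ = 13.53, FL = 8, JL = 6, by the inverse law of cosines:
  cos(∠JFL) = (FJ² + FL² - JL²) / (2·FJ·FL)
  ∠JFL = 12.81°

Step 12: From GL = 6, GM = 14, LM = 10, by the inverse law of cosines:
  cos(∠LGM) = (GL² + GM² - LM²) / (2·GL·GM)
  ∠LGM = 38.21°

Step 13: From JF = 13.53, JL = 6, FL = 8, by the inverse law of cosines:
  cos(∠FJL) = (JF² + JL² - FL²) / (2·JF·JL)
  ∠FJL = 17.19°

Step 14: From GD = 8, GM = 14, DM = 16, by the inverse law of cosines:
  cos(∠DGM) = (GD² + GM² - DM²) / (2·GD·GM)
  ∠DGM = 88.97°

Step 15: From DG = 8, DM = 16, GM = 14, by the inverse law of cosines:
  cos(∠GDM) = (DG² + DM² - GM²) / (2·DG·DM)
  ∠GDM = 61.03°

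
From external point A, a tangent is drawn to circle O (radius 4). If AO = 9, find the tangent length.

tangent = √(d² - r²) = √(9² - 4²) = √(81 - 16) = √65 = sqrt(65)

sqrt(65)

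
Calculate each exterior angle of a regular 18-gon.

Each exterior angle of a regular n-gon is 360 / n.
For n = 18: 360 / 18 = 20 degrees.

20 degrees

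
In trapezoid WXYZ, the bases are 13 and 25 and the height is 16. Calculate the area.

Area = (13 + 25) * 16 / 2 = 608 / 2 = 304

304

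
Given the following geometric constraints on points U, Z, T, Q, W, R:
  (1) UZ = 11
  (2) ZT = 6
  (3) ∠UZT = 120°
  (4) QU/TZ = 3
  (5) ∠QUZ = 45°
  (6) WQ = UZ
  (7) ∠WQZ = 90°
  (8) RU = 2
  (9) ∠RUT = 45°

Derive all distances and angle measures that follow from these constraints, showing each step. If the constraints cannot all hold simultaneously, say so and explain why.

The constraints are consistent.

From the given relations:
  QU = 3·TZ = 3·6 = 18
  WQ = UZ = 11

Step 1: From UZ = 11, ZT = 6, and ∠UZT = 120°, by the law of cosines:
  UT² = UZ² + ZT² - 2·UZ·ZT·cos(120°) = 121 + 36 + 66 = 223
  UT ≈ 14.93

Step 2: From ZU = 11, UQ = 18, and ∠ZUQ = 45°, by the law of cosines:
  ZQ² = ZU² + UQ² - 2·ZU·UQ·cos(45°) = 121 + 324 - 280 = 165
  ZQ ≈ 12.84

Step 3: From ZQ = 12.84, QW = 11, and ∠ZQW = 90°, by the law of cosines:
  ZW² = ZQ² + QW² - 2·ZQ·QW·cos(90°) = 165 + 121 - 0 = 286
  ZW ≈ 16.91

Step 4: From TU = 14.93, UR = 2, and ∠TUR = 45°, by the law of cosines:
  TR² = TU² + UR² - 2·TU·UR·cos(45°) = 223 + 4 - 42.24 = 184.8
  TR ≈ 13.59

Step 5: From UT = 14.93, UZ = 11, TZ = 6, by the inverse law of cosines:
  cos(∠TUZ) = (UT² + UZ² - TZ²) / (2·UT·UZ)
  ∠TUZ = 20.36°

Step 6: From ZQ = 12.84, ZU = 11, QU = 18, by the inverse law of cosines:
  cos(∠QZU) = (ZQ² + ZU² - QU²) / (2·ZQ·ZU)
  ∠QZU = 97.73°

Step 7: From TU = 14.93, TZ = 6, UZ = 11, by the inverse law of cosines:
  cos(∠UTZ) = (TU² + TZ² - UZ²) / (2·TU·TZ)
  ∠UTZ = 39.64°

Step 8: From QU = 18, QZ = 12.84, UZ = 11, by the inverse law of cosines:
  cos(∠UQZ) = (QU² + QZ² - UZ²) / (2·QU·QZ)
  ∠UQZ = 37.27°

Step 9: From ZQ = 12.84, ZW = 16.91, QW = 11, by the inverse law of cosines:
  cos(∠QZW) = (ZQ² + ZW² - QW²) / (2·ZQ·ZW)
  ∠QZW = 40.58°

Step 10: From TR = 13.59, TU = 14.93, RU = 2, by the inverse law of cosines:
  cos(∠RTU) = (TR² + TU² - RU²) / (2·TR·TU)
  ∠RTU = 5.97°

Step 11: From WQ = 11, WZ = 16.91, QZ = 12.84, by the inverse law of cosines:
  cos(∠QWZ) = (WQ² + WZ² - QZ²) / (2·WQ·WZ)
  ∠QWZ = 49.42°

Step 12: From RT = 13.59, RU = 2, TU = 14.93, by the inverse law of cosines:
  cos(∠TRU) = (RT² + RU² - TU²) / (2·RT·RU)
  ∠TRU = 129.03°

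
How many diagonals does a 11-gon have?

Total line segments between 11 vertices = C(11,2) = 55.
Subtract the 11 sides: 55 - 11 = 44 diagonals.

44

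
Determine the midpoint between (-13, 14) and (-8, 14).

M = ((x₁ + x₂)/2, (y₁ + y₂)/2)
= ((-13 + -8)/2, (14 + 14)/2)
= (-21/2, 28/2) = (-21/2, 14)

(-21/2, 14)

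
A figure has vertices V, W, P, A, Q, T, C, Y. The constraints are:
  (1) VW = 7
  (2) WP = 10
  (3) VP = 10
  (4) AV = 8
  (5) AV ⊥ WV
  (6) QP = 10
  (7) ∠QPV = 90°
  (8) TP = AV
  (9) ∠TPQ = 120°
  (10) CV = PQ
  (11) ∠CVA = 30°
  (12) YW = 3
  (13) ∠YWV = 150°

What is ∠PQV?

Step 1: By the law of cosines on triangle QPV: QV² = 10² + 10² − 2·10·10·cos(90°) = 200, so QV = 10·√2.
Step 2: By the inverse law of cosines on triangle PQV: cos(∠PQV) = (10² + (10·√2)² − 10²) / (2·10·10·√2) = 200/282.84 = 0.7071, so ∠PQV = 45°.

Therefore, the measure of angle ∠PQV = 45°.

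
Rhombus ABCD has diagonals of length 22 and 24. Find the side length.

Half-diagonals are 11 and 12. side = sqrt(11^2 + 12^2) = sqrt(265)

sqrt(265)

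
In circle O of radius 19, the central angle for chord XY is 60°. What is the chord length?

Drop a perpendicular from the center to the chord, bisecting both the chord and the central angle.
Each half-chord = r sin(θ/2) = 19 sin(30°).
The full chord = 2 × 19 × sin(30°) = 19.

19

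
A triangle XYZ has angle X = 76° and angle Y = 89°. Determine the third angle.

The interior angles sum to 180°: angle Z = 180 - 76 - 89 = 15°.
The triangle is acute (angles 76°, 89°, 15°).

15 degrees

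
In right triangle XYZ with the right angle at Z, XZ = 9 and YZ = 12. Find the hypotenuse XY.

XY = sqrt(9^2 + 12^2) = sqrt(225) = 15

15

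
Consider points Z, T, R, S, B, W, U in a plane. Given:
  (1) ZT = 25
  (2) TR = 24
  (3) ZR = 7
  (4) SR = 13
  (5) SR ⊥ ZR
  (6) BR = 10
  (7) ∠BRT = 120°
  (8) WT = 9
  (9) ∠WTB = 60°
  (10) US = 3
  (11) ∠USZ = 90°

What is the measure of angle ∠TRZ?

Step 1: By the inverse law of cosines on triangle TRZ: cos(∠TRZ) = (24² + 7² − 25²) / (2·24·7) = 0/336 = 0, so ∠TRZ = 90°.

Therefore, the measure of angle ∠TRZ = 90°.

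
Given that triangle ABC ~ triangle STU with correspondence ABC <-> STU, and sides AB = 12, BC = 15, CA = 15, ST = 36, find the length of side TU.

Similar triangles have proportional sides. Setting up the proportion:
ST / AB = TU / BC
36 / 12 = TU / 15
TU = 15 * 36 / 12 = 45.

45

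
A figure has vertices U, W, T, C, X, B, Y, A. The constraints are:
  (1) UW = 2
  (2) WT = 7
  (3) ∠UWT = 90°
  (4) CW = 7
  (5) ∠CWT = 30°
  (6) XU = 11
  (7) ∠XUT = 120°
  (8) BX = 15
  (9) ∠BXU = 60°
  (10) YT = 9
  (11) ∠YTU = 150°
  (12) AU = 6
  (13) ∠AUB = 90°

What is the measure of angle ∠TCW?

Step 1: By the law of cosines on triangle CWT: CT² = 7² + 7² − 2·7·7·cos(30°) = 13.13, so CT ≈ 3.62.
Step 2: By the inverse law of cosines on triangle TCW: cos(∠TCW) = (3.62² + 7² − 7²) / (2·3.62·7) = 13.13/50.73 = 0.2588, so ∠TCW = 75°.

Therefore, the measure of angle ∠TCW = 75°.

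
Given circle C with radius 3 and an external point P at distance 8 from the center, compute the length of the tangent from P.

Let T be the point of tangency. Then CT ⊥ PT (radius ⊥ tangent).
In right triangle CTP: CP² = CT² + PT²
8² = 3² + PT²
PT² = 55, PT = sqrt(55)

sqrt(55)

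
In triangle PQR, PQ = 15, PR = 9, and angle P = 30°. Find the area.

Area = (1/2) * PQ * PR * sin(P)
Area = (1/2) * 15 * 9 * sin(30°)
Area = (1/2) * 15 * 9 * 1/2
Area = 135/4

135/4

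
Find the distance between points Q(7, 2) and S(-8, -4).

d = sqrt((-8 - 7)^2 + (-4 - 2)^2)
d = sqrt(-15^2 + -6^2)
d = sqrt(225 + 36)
d = sqrt(261) = 3*sqrt(29)

3*sqrt(29)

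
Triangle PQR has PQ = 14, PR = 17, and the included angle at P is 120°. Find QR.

When two sides and the included angle are known, the law of cosines gives the third side.
c^2 = a^2 + b^2 - 2ab cos(C) generalizes the Pythagorean theorem to non-right triangles.
Here: QR^2 = 196 + 289 - 476*(-1/2) = 723
QR = sqrt(723)

sqrt(723)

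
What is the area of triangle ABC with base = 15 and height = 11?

Area = (1/2)(15)(11) = 165/2

165/2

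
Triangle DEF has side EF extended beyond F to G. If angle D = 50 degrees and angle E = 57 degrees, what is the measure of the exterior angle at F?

By the exterior angle theorem, an exterior angle of a triangle equals the sum of the two remote interior angles.
Exterior angle = angle D + angle E
Exterior angle = 50 + 57 = 107 degrees

107 degrees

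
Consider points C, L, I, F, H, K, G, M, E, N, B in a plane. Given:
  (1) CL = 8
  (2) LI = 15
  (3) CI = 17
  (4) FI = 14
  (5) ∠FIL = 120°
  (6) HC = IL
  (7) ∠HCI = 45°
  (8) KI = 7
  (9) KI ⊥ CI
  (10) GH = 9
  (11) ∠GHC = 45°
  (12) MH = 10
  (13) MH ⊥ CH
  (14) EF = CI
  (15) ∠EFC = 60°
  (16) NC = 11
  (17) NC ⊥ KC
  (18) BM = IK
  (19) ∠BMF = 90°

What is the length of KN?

Step 1: By the law of cosines on triangle CIK: CK² = 17² + 7² − 2·17·7·cos(90°) = 338, so CK = 13·√2.
Step 2: By the law of cosines on triangle KCN: KN² = (13·√2)² + 11² − 2·13·√2·11·cos(90°) = 459, so KN = 3·√51.

Therefore, the length of KN = 3·√51.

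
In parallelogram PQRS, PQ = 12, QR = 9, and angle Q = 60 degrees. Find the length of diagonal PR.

The diagonal of a parallelogram can be found by treating two adjacent sides and the diagonal as a triangle.
Applying the law of cosines with sides 12, 9 and included angle 60°:
d^2 = 144 + 81 - 216*cos(60°) = 117
d = 3*sqrt(13)

3*sqrt(13)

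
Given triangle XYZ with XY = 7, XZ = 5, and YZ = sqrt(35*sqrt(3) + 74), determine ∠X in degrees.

When all three sides of a triangle are known, the law of cosines can be rearranged to find any angle.
cos(C) = (a² + b² - c²) / (2ab) gives cos(X) = -sqrt(3)/2.
Taking the inverse cosine: X = 150°.

150°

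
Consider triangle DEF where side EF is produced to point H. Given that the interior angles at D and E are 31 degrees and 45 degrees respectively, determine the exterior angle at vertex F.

By the exterior angle theorem, an exterior angle of a triangle equals the sum of the two remote interior angles.
Exterior angle = angle D + angle E
Exterior angle = 31 + 45 = 76 degrees

76 degrees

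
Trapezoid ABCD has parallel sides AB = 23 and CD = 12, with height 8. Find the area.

Area = (23 + 12) * 8 / 2 = 280 / 2 = 140

140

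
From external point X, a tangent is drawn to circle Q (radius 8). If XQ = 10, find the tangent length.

tangent = √(d² - r²) = √(10² - 8²) = √(100 - 64) = √36 = 6

6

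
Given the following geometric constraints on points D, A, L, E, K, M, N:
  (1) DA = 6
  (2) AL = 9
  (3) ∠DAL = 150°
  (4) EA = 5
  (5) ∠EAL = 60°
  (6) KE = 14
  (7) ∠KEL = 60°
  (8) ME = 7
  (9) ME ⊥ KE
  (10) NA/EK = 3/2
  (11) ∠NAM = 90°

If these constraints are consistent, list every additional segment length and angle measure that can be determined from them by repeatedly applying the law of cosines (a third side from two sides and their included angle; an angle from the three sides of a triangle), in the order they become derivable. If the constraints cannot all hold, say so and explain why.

The constraints are consistent. Derivable facts, in order:
After 1 step:
- DL ≈ 14.51
- KM = 7·√5
- LE = √61
After 2 steps:
- LK ≈ 12.15
- ∠ADL = 18.07°
- ∠AEL = 86.33°
- ∠ALD = 11.93°
- ∠ALE = 33.67°
- ∠EKM = 26.57°
- ∠EMK = 63.43°
After 3 steps:
- ∠EKL = 33.82°
- ∠ELK = 86.18°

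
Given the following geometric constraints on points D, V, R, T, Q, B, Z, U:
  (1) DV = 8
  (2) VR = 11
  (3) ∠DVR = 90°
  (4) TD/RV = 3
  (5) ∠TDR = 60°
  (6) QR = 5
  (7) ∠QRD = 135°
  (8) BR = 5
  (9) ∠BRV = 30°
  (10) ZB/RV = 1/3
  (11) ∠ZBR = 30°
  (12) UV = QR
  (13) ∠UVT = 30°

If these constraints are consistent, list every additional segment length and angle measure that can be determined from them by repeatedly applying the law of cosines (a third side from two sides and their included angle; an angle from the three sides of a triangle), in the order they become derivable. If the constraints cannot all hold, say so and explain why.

The constraints are consistent. Derivable facts, in order:
After 1 step:
- DR = √185
- RZ ≈ 2.59
- VB ≈ 7.12
After 2 steps:
- DQ ≈ 17.5
- RT ≈ 28.73
- ∠BRZ = 45.14°
- ∠BVR = 20.55°
- ∠BZR = 104.86°
- ∠DRV = 36.03°
- ∠RBV = 129.45°
- ∠RDV = 53.97°
After 3 steps:
- ∠DQR = 33.34°
- ∠DRT = 95.79°
- ∠DTR = 24.21°
- ∠QDR = 11.66°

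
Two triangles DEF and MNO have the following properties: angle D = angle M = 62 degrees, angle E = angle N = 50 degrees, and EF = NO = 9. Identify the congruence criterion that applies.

The given information provides:
angle D = angle M = 62 degrees, angle E = angle N = 50 degrees, and EF = NO = 9
This matches the AAS congruence theorem.
Two pairs of corresponding angles and a non-included side are equal (Angle-Angle-Side).

AAS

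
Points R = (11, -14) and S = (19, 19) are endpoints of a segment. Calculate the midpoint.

The midpoint is the point halfway along the segment.
Move half the horizontal distance: 11 + (19 - 11)/2 = 11 + 8/2 = 15
Move half the vertical distance: -14 + (19 - -14)/2 = -14 + 33/2 = 5/2
Midpoint = (15, 5/2)

(15, 5/2)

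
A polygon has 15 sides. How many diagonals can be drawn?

Each of the 15 vertices connects to 12 non-adjacent vertices via diagonals.
Total connections = 15 × 12 = 180, but each diagonal is counted twice.
Number of diagonals = 180 / 2 = 90.

90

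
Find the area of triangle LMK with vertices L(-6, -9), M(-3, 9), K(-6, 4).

Shoelace: Area = (1/2)|-6(9-4) + -3(4--9) + -6(-9-9)| = (1/2)(39) = 39/2

39/2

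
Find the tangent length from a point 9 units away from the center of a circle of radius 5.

tangent = √(d² - r²) = √(9² - 5²) = √(81 - 25) = √56 = 2*sqrt(14)

2*sqrt(14)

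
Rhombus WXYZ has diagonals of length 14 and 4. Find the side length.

In a rhombus, the diagonals bisect each other perpendicularly, creating four congruent right triangles.
Each triangle has legs 7 (half of 14) and 2 (half of 4).
The hypotenuse of each right triangle is a side of the rhombus:
side = sqrt(7^2 + 2^2) = sqrt(53)

sqrt(53)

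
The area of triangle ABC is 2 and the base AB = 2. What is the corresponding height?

height = 2 * 2 / 2 = 2

2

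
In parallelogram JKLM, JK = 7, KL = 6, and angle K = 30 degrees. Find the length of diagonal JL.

Law of cosines: d^2 = 7^2 + 6^2 - 2(7)(6)cos(30°) = 85 - 42*sqrt(3), so d = sqrt(85 - 42*sqrt(3)).

sqrt(85 - 42*sqrt(3))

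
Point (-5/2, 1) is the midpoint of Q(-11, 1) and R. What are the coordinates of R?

Using the midpoint formula: M = ((x1 + x2)/2, (y1 + y2)/2)
We know M = (-5/2, 1) and Q = (-11, 1)
For x: -5/2 = (-11 + x2)/2, so x2 = 2*-5/2 - -11 = 6
For y: 1 = (1 + y2)/2, so y2 = 2*1 - 1 = 1
R = (6, 1)

(6, 1)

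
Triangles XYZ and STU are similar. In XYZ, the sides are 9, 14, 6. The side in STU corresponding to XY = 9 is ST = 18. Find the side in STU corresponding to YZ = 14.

k = 18/9 = 2. TU = 2 * 14 = 28.

28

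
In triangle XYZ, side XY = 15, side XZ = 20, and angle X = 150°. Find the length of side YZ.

By the law of cosines: YZ^2 = XY^2 + XZ^2 - 2*XY*XZ*cos(X)
YZ^2 = 15^2 + 20^2 - 2*15*20*cos(150°)
YZ^2 = 225 + 400 - 600*(-sqrt(3)/2)
YZ^2 = 300*sqrt(3) + 625
YZ = 5*sqrt(12*sqrt(3) + 25)

5*sqrt(12*sqrt(3) + 25)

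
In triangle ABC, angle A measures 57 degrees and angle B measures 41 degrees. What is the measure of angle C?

By the triangle angle sum property, the three interior angles of any triangle add up to 180°.
We know angle A = 57° and angle B = 41°, so their sum is 98°.
Therefore angle C = 180° - 98° = 82°.

82 degrees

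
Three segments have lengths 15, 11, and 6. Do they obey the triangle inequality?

For three segments to close into a triangle, no single side can be as long as the other two combined.
The longest side is 15, and 6 + 11 = 17 > 15.
A triangle can be formed.

Yes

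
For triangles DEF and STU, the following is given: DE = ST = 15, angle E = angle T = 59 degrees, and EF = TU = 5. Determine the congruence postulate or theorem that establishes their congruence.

The given information matches SAS: Two pairs of corresponding sides and the included angle are equal (Side-Angle-Side).

SAS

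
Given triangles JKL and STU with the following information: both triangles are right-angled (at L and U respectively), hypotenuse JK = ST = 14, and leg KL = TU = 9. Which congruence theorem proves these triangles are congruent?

The given information matches HL: The hypotenuse and one leg of two right triangles are equal (Hypotenuse-Leg).

HL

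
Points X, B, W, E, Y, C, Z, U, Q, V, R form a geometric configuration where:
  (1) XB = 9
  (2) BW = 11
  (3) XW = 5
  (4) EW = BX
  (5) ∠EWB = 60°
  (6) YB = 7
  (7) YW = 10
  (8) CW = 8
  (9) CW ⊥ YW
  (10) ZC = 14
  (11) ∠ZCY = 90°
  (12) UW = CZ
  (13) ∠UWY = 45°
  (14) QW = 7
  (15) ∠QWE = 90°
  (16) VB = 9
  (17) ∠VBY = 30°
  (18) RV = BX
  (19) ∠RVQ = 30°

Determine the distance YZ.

Step 1: By the law of cosines on triangle CWY: CY² = 8² + 10² − 2·8·10·cos(90°) = 164, so CY = 2·√41.
Step 2: By the law of cosines on triangle YCZ: YZ² = (2·√41)² + 14² − 2·2·√41·14·cos(90°) = 360, so YZ = 6·√10.

Therefore, the length of YZ = 6·√10.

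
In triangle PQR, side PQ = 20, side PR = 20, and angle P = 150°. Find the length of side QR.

When two sides and the included angle are known, the law of cosines gives the third side.
c^2 = a^2 + b^2 - 2ab cos(C) generalizes the Pythagorean theorem to non-right triangles.
Here: QR^2 = 400 + 400 - 800*(-sqrt(3)/2) = 400*sqrt(3) + 800
QR = 20*sqrt(sqrt(3) + 2)

20*sqrt(sqrt(3) + 2)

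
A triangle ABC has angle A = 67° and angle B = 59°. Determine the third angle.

angle C = 180 - 67 - 59 = 54 degrees.

54 degrees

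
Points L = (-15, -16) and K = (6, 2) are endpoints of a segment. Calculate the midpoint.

The midpoint is the average of the coordinates:
x: (-15 + 6)/2 = -9/2
y: (-16 + 2)/2 = -7
Midpoint = (-9/2, -7)

(-9/2, -7)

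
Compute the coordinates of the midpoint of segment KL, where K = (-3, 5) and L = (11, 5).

The midpoint is the point halfway along the segment.
Move half the horizontal distance: -3 + (11 - -3)/2 = -3 + 14/2 = 4
Move half the vertical distance: 5 + (5 - 5)/2 = 5 + 0/2 = 5
Midpoint = (4, 5)

(4, 5)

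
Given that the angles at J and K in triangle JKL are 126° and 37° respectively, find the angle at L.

angle L = 180 - 126 - 37 = 17 degrees.

17 degrees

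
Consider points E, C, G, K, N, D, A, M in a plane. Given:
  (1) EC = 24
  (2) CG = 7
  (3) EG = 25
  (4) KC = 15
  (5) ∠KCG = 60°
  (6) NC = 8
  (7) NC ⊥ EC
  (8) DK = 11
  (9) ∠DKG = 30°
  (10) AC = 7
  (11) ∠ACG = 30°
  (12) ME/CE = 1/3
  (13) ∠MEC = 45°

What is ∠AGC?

Step 1: By the law of cosines on triangle GCA: GA² = 7² + 7² − 2·7·7·cos(30°) = 13.13, so GA ≈ 3.62.
Step 2: By the inverse law of cosines on triangle AGC: cos(∠AGC) = (3.62² + 7² − 7²) / (2·3.62·7) = 13.13/50.73 = 0.2588, so ∠AGC = 75°.

Therefore, the measure of angle ∠AGC = 75°.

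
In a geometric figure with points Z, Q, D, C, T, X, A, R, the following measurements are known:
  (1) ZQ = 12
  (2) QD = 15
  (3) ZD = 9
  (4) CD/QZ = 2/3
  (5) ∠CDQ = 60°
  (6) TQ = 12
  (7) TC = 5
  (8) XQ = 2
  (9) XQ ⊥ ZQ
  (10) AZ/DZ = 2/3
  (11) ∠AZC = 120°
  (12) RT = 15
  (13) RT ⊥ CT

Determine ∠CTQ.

From the given relations: CD = 2/3·QZ = 2/3·12 = 8.
Step 1: By the law of cosines on triangle CDQ: CQ² = 8² + 15² − 2·8·15·cos(60°) = 169, so CQ = 13.
Step 2: By the inverse law of cosines on triangle CTQ: cos(∠CTQ) = (5² + 12² − 13²) / (2·5·12) = 0/120 = 0, so ∠CTQ = 90°.

Therefore, the measure of angle ∠CTQ = 90°.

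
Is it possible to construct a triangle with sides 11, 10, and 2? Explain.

For three segments to close into a triangle, no single side can be as long as the other two combined.
The longest side is 11, and 2 + 10 = 12 > 11.
A triangle can be formed.

Yes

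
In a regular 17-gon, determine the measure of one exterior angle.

Each exterior angle of a regular n-gon is 360 / n.
For n = 17: 360 / 17 = 360/17 degrees.

360/17 degrees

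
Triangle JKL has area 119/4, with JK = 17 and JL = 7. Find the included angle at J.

sin(C) = 2 * 119/4 / (17 * 7) = 1/2, so C = arcsin(1/2) = 30°.
Since sin(180° - C) = sin(C), the obtuse angle 150° gives the same area, so C = 30° or C = 150°.

30° or 150°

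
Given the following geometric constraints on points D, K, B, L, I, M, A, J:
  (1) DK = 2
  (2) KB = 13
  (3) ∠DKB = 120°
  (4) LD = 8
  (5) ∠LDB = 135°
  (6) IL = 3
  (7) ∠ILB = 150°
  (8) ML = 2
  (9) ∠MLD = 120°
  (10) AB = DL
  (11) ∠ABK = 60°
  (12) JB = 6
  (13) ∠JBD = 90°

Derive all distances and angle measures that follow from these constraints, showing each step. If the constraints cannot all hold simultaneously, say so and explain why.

The constraints are consistent.

From the given relations:
  AB = DL = 8

Step 1: From DK = 2, KB = 13, and ∠DKB = 120°, by the law of cosines:
  DB² = DK² + KB² - 2·DK·KB·cos(120°) = 4 + 169 + 26 = 199
  DB = √199

Step 2: From DL = 8, LM = 2, and ∠DLM = 120°, by the law of cosines:
  DM² = DL² + LM² - 2·DL·LM·cos(120°) = 64 + 4 + 16 = 84
  DM = 2·√21

Step 3: From KB = 13, BA = 8, and ∠KBA = 60°, by the law of cosines:
  KA² = KB² + BA² - 2·KB·BA·cos(60°) = 169 + 64 - 104 = 129
  KA = √129

Step 4: From DB = √199, BJ = 6, and ∠DBJ = 90°, by the law of cosines:
  DJ² = DB² + BJ² - 2·DB·BJ·cos(90°) = 199 + 36 - 0 = 235
  DJ ≈ 15.33

Step 5: From BD = √199, DL = 8, and ∠BDL = 135°, by the law of cosines:
  BL² = BD² + DL² - 2·BD·DL·cos(135°) = 199 + 64 + 159.6 = 422.6
  BL ≈ 20.56

Step 6: From DB = √199, DK = 2, BK = 13, by the inverse law of cosines:
  cos(∠BDK) = (DB² + DK² - BK²) / (2·DB·DK)
  ∠BDK = 52.95°

Step 7: From DL = 8, DM = 2·√21, LM = 2, by the inverse law of cosines:
  cos(∠LDM) = (DL² + DM² - LM²) / (2·DL·DM)
  ∠LDM = 10.89°

Step 8: From KA = √129, KB = 13, AB = 8, by the inverse law of cosines:
  cos(∠AKB) = (KA² + KB² - AB²) / (2·KA·KB)
  ∠AKB = 37.59°

Step 9: From BD = √199, BK = 13, DK = 2, by the inverse law of cosines:
  cos(∠DBK) = (BD² + BK² - DK²) / (2·BD·BK)
  ∠DBK = 7.05°

Step 10: From MD = 2·√21, ML = 2, DL = 8, by the inverse law of cosines:
  cos(∠DML) = (MD² + ML² - DL²) / (2·MD·ML)
  ∠DML = 49.11°

Step 11: From AB = 8, AK = √129, BK = 13, by the inverse law of cosines:
  cos(∠BAK) = (AB² + AK² - BK²) / (2·AB·AK)
  ∠BAK = 82.41°

Step 12: From BL = 20.56, LI = 3, and ∠BLI = 150°, by the law of cosines:
  BI² = BL² + LI² - 2·BL·LI·cos(150°) = 422.6 + 9 + 106.8 = 538.4
  BI ≈ 23.2

Step 13: From DB = √199, DJ = 15.33, BJ = 6, by the inverse law of cosines:
  cos(∠BDJ) = (DB² + DJ² - BJ²) / (2·DB·DJ)
  ∠BDJ = 23.04°

Step 14: From BD = √199, BL = 20.56, DL = 8, by the inverse law of cosines:
  cos(∠DBL) = (BD² + BL² - DL²) / (2·BD·BL)
  ∠DBL = 15.97°

Step 15: From LB = 20.56, LD = 8, BD = √199, by the inverse law of cosines:
  cos(∠BLD) = (LB² + LD² - BD²) / (2·LB·LD)
  ∠BLD = 29.03°

Step 16: From JB = 6, JD = 15.33, BD = √199, by the inverse law of cosines:
  cos(∠BJD) = (JB² + JD² - BD²) / (2·JB·JD)
  ∠BJD = 66.96°

Step 17: From BI = 23.2, BL = 20.56, IL = 3, by the inverse law of cosines:
  cos(∠IBL) = (BI² + BL² - IL²) / (2·BI·BL)
  ∠IBL = 3.71°

Step 18: From IB = 23.2, IL = 3, BL = 20.56, by the inverse law of cosines:
  cos(∠BIL) = (IB² + IL² - BL²) / (2·IB·IL)
  ∠BIL = 26.29°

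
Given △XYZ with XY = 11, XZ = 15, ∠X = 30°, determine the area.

Area = (1/2)(11)(15) sin(30°) = (1/2)(11)(15)(1/2) = 165/4

165/4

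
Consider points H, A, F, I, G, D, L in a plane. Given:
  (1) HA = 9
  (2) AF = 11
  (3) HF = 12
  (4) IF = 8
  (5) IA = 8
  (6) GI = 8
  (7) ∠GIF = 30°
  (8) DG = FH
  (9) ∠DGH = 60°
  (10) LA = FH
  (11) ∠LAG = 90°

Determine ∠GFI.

Step 1: By the law of cosines on triangle FIG: FG² = 8² + 8² − 2·8·8·cos(30°) = 17.15, so FG ≈ 4.14.
Step 2: By the inverse law of cosines on triangle GFI: cos(∠GFI) = (4.14² + 8² − 8²) / (2·4.14·8) = 17.15/66.26 = 0.2588, so ∠GFI = 75°.

Therefore, the measure of angle ∠GFI = 75°.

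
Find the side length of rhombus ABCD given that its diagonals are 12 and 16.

Half-diagonals are 6 and 8. side = sqrt(6^2 + 8^2) = sqrt(100) = 10

10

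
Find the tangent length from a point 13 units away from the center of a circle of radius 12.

tangent = √(d² - r²) = √(13² - 12²) = √(169 - 144) = √25 = 5

5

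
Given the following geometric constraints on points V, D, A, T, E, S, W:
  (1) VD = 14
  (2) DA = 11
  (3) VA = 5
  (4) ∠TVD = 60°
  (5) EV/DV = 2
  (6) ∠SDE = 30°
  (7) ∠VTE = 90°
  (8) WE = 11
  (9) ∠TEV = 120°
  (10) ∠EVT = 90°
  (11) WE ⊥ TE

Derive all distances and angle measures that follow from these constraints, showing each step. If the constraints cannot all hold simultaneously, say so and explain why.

These constraints are not satisfiable: (7), (9) and (10) are the three interior angles of triangle VTE, which must sum to 180°, but 90° + 120° + 90° = 300°. No planar figure meets all of them, so nothing further can be derived.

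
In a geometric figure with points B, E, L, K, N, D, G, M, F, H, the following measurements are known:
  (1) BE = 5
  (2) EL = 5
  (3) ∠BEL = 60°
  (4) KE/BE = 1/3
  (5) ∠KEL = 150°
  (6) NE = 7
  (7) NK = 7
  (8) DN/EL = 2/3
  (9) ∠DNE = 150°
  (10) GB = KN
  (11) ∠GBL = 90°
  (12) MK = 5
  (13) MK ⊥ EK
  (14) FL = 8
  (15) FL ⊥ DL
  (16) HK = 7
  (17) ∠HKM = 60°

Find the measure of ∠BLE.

Step 1: By the law of cosines on triangle LEB: LB² = 5² + 5² − 2·5·5·cos(60°) = 25, so LB = 5.
Step 2: By the inverse law of cosines on triangle BLE: cos(∠BLE) = (5² + 5² − 5²) / (2·5·5) = 25/50 = 0.5, so ∠BLE = 60°.

Therefore, the measure of angle ∠BLE = 60°.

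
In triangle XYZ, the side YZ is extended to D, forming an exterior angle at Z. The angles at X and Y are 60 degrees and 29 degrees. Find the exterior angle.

The interior angle at Z is 180 - 60 - 29 = 91 degrees.
The exterior angle and interior angle at Z are supplementary:
Exterior angle = 180 - 91 = 89 degrees.

89 degrees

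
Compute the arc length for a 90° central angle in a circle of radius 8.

Arc length = 2π(8)(1/4) = 4*pi

4*pi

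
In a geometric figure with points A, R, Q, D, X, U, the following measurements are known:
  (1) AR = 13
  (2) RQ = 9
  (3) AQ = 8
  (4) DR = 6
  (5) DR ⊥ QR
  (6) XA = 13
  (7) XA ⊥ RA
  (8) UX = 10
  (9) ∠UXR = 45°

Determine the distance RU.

Step 1: By the law of cosines on triangle XAR: XR² = 13² + 13² − 2·13·13·cos(90°) = 338, so XR = 13·√2.
Step 2: By the law of cosines on triangle RXU: RU² = (13·√2)² + 10² − 2·13·√2·10·cos(45°) = 178, so RU = √178.

Therefore, the length of RU = √178.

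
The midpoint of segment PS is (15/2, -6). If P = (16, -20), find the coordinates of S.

Using the midpoint formula: M = ((x1 + x2)/2, (y1 + y2)/2)
We know M = (15/2, -6) and P = (16, -20)
For x: 15/2 = (16 + x2)/2, so x2 = 2*15/2 - 16 = -1
For y: -6 = (-20 + y2)/2, so y2 = 2*-6 - -20 = 8
S = (-1, 8)

(-1, 8)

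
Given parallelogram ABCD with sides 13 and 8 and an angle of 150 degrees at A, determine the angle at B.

In a parallelogram, consecutive angles are supplementary (sum to 180°).
angle B = 180 - angle A
angle B = 180 - 150
angle B = 30 degrees

30 degrees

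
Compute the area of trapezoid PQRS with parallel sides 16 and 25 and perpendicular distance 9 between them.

A trapezoid's area equals the midsegment times the height.
The midsegment is (16 + 25) / 2 = 41/2.
Area = 41/2 * 9 = 369/2.

369/2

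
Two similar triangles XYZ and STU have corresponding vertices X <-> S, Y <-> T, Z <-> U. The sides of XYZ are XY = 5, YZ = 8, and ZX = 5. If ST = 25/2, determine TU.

Since the triangles are similar, the ratio of corresponding sides is constant.
Scale factor k = ST / XY = 25/2 / 5 = 5/2
TU = k * YZ = 5/2 * 8 = 20

20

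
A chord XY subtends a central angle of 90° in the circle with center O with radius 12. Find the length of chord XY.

Chord = 2(12) sin(45°) = 12*sqrt(2)

12*sqrt(2)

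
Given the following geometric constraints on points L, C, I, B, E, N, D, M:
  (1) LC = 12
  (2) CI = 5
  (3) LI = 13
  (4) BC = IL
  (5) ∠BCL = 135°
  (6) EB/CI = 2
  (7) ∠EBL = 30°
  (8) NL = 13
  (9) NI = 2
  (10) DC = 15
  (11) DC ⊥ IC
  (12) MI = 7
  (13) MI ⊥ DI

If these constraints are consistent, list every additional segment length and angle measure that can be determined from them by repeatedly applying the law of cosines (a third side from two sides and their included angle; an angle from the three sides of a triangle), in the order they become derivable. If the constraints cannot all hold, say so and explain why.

The constraints are consistent. Derivable facts, in order:
After 1 step:
- ID = 5·√10
- LB ≈ 23.1
- ∠CIL = 67.38°
- ∠CLI = 22.62°
- ∠ICL = 90°
- ∠ILN = 8.82°
- ∠INL = 85.59°
- ∠LIN = 85.59°
After 2 steps:
- DM ≈ 17.29
- LE ≈ 15.28
- ∠BLC = 23.45°
- ∠CBL = 21.55°
- ∠CDI = 18.43°
- ∠CID = 71.57°
After 3 steps:
- ∠BEL = 130.9°
- ∠BLE = 19.1°
- ∠DMI = 66.12°
- ∠IDM = 23.88°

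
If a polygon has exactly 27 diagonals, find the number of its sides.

Using d = n(n - 3)/2, we solve 27 = n(n - 3)/2.
So n(n - 3) = 54.
Testing n = 9: 9 * 6 = 54 = 54. Correct.
The polygon has 9 sides.

9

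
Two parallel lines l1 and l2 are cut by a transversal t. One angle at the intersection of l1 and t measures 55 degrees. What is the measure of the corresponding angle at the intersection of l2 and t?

Corresponding angles are equal: 55 degrees.

55 degrees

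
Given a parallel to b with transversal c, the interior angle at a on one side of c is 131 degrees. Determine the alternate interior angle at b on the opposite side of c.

Alternate interior angles are equal: 131 degrees.

131 degrees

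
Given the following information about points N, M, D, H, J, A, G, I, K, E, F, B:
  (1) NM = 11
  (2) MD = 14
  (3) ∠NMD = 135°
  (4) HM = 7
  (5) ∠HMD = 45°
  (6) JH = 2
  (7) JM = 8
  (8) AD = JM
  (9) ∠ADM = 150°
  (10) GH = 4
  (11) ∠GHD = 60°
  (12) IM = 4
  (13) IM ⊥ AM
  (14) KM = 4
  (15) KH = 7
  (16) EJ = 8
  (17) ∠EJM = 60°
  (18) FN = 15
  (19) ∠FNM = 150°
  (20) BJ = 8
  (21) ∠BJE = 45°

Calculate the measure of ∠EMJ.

Step 1: By the law of cosines on triangle MJE: ME² = 8² + 8² − 2·8·8·cos(60°) = 64, so ME = 8.
Step 2: By the inverse law of cosines on triangle EMJ: cos(∠EMJ) = (8² + 8² − 8²) / (2·8·8) = 64/128 = 0.5, so ∠EMJ = 60°.

Therefore, the measure of angle ∠EMJ = 60°.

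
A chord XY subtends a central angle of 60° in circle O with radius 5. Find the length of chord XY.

Chord length = 2r sin(θ/2)
= 2 × 5 × sin(60°/2)
= 2 × 5 × sin(30°)
= 5

5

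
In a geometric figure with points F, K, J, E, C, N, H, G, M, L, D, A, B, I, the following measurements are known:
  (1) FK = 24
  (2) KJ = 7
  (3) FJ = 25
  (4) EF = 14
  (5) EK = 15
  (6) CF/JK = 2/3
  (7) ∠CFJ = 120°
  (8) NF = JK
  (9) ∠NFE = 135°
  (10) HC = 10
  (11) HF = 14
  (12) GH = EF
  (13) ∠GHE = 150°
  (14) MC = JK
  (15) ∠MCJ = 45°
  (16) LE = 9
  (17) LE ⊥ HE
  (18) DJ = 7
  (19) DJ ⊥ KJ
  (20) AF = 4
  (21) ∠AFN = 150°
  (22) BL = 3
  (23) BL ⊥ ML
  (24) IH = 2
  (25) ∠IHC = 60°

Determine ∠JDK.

Step 1: By the law of cosines on triangle DJK: DK² = 7² + 7² − 2·7·7·cos(90°) = 98, so DK = 7·√2.
Step 2: By the inverse law of cosines on triangle JDK: cos(∠JDK) = (7² + (7·√2)² − 7²) / (2·7·7·√2) = 98/138.59 = 0.7071, so ∠JDK = 45°.

Therefore, the measure of angle ∠JDK = 45°.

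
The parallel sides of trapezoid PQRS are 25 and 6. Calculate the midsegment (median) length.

midsegment = (25 + 6) / 2 = 31 / 2 = 31/2

31/2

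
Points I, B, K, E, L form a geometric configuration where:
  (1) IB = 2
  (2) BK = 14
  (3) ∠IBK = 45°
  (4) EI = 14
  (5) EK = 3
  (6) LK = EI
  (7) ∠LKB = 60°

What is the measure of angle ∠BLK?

From the given relations: LK = EI = 14.
Step 1: By the law of cosines on triangle LKB: LB² = 14² + 14² − 2·14·14·cos(60°) = 196, so LB = 14.
Step 2: By the inverse law of cosines on triangle BLK: cos(∠BLK) = (14² + 14² − 14²) / (2·14·14) = 196/392 = 0.5, so ∠BLK = 60°.

Therefore, the measure of angle ∠BLK = 60°.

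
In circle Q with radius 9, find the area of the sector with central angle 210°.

Sector area = π(9²)(7/12) = 189*pi/4

189*pi/4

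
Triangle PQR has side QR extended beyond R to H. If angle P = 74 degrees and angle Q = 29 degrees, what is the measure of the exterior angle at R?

By the exterior angle theorem, an exterior angle of a triangle equals the sum of the two remote interior angles.
Exterior angle = angle P + angle Q
Exterior angle = 74 + 29 = 103 degrees

103 degrees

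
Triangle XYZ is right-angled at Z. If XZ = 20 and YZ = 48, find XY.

By the Pythagorean theorem: XY^2 = XZ^2 + YZ^2
XY^2 = 20^2 + 48^2 = 400 + 2304 = 2704
XY = sqrt(2704) = 52

52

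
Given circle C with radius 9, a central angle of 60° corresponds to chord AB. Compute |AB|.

Chord = 2(9) sin(30°) = 9

9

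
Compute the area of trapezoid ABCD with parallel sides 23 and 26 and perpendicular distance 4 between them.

A trapezoid's area equals the midsegment times the height.
The midsegment is (23 + 26) / 2 = 49/2.
Area = 49/2 * 4 = 98.

98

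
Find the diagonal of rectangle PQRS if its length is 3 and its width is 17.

d = sqrt(3^2 + 17^2) = sqrt(298)

sqrt(298)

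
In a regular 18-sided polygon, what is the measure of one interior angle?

Each interior angle of a regular n-gon is (n - 2) * 180 / n.
For n = 18: (18 - 2) * 180 / 18 = 2880/18 = 160 degrees.

160 degrees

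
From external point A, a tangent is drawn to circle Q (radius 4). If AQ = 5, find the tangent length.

The tangent, radius, and line from the external point to the center form a right triangle.
The right angle is where the tangent meets the radius.
By the Pythagorean theorem: tangent² + 4² = 5²
tangent² = 25 - 16 = 9
tangent = 3

3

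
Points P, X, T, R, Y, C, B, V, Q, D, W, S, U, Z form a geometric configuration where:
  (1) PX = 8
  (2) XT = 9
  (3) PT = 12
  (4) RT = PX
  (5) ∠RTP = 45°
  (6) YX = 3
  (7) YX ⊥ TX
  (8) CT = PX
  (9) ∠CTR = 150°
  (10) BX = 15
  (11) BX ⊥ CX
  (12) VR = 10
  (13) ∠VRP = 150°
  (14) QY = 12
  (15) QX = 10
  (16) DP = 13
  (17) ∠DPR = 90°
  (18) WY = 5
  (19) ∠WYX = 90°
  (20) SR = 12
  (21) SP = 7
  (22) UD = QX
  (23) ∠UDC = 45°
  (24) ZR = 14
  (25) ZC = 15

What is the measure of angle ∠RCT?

From the given relations: CT = PX = 8; RT = PX = 8.
Step 1: By the law of cosines on triangle CTR: CR² = 8² + 8² − 2·8·8·cos(150°) = 238.85, so CR ≈ 15.45.
Step 2: By the inverse law of cosines on triangle RCT: cos(∠RCT) = (15.45² + 8² − 8²) / (2·15.45·8) = 238.85/247.28 = 0.9659, so ∠RCT = 15°.

Therefore, the measure of angle ∠RCT = 15°.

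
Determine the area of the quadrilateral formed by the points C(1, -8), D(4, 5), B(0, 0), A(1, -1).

Shoelace: sum of cross terms = 30, Area = (1/2)|30| = 15

15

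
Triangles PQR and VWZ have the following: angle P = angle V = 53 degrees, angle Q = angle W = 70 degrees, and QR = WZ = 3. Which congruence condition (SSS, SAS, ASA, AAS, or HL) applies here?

Consider the given information: angle P = angle V = 53 degrees, angle Q = angle W = 70 degrees, and QR = WZ = 3
This is not SSS or HL: SSS requires all three pairs of sides, but we don't have that. HL only applies to right triangles with matching hypotenuse and leg.
The correct criterion is AAS. Two pairs of corresponding angles and a non-included side are equal (Angle-Angle-Side).

AAS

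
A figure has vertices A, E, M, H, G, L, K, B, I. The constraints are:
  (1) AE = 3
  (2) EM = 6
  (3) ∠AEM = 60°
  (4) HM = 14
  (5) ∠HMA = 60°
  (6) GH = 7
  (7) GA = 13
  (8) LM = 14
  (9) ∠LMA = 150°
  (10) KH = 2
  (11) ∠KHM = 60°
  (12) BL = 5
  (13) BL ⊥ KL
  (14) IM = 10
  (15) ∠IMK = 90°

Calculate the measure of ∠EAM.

Step 1: By the law of cosines on triangle AEM: AM² = 3² + 6² − 2·3·6·cos(60°) = 27, so AM = 3·√3.
Step 2: By the inverse law of cosines on triangle EAM: cos(∠EAM) = (3² + (3·√3)² − 6²) / (2·3·3·√3) = 0/31.18 = 0, so ∠EAM = 90°.

Therefore, the measure of angle ∠EAM = 90°.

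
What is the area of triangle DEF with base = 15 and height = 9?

Area = (1/2)(15)(9) = 135/2

135/2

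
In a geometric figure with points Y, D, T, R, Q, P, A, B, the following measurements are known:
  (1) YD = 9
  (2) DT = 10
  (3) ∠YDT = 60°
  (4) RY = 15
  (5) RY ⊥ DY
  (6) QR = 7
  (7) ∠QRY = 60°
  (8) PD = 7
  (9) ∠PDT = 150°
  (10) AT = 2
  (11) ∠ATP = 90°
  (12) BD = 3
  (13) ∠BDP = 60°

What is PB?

Step 1: By the law of cosines on triangle PDB: PB² = 7² + 3² − 2·7·3·cos(60°) = 37, so PB = √37.

Therefore, the length of PB = √37.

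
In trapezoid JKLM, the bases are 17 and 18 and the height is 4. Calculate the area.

A trapezoid's area equals the midsegment times the height.
The midsegment is (17 + 18) / 2 = 35/2.
Area = 35/2 * 4 = 70.

70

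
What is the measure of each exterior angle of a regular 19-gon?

Each exterior angle of a regular n-gon is 360 / n.
For n = 19: 360 / 19 = 360/19 degrees.

360/19 degrees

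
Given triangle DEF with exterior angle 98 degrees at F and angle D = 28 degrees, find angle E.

The exterior angle theorem states that an exterior angle equals the sum of the two non-adjacent interior angles.
So 98 = 28 + angle E, which gives angle E = 98 - 28 = 70 degrees.

70 degrees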